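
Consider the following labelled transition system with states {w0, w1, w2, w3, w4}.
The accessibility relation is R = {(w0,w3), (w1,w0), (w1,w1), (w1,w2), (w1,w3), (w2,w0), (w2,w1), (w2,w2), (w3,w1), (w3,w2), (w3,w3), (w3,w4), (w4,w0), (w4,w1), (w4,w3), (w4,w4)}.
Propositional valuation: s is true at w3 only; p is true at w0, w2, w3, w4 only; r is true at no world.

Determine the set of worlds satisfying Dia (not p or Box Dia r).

w1, w2, w3, w4

Let φ = Dia (not p or Box Dia r). Evaluate φ at each world:
  w0 (successors {w3}): φ is false.
  w1 (successors {w0, w1, w2, w3}): φ is true.
  w2 (successors {w0, w1, w2}): φ is true.
  w3 (successors {w1, w2, w3, w4}): φ is true.
  w4 (successors {w0, w1, w3, w4}): φ is true.
For instance, at w1:
  At w1: Dia (not p or Box Dia r) requires not p or Box Dia r at some successor in {w0, w1, w2, w3}.
    not p or Box Dia r holds at w1, so Dia (not p or Box Dia r) is true at w1.
      At w1: not p is true, Box Dia r is false, so not p or Box Dia r is true.
Satisfying worlds: {w1, w2, w3, w4}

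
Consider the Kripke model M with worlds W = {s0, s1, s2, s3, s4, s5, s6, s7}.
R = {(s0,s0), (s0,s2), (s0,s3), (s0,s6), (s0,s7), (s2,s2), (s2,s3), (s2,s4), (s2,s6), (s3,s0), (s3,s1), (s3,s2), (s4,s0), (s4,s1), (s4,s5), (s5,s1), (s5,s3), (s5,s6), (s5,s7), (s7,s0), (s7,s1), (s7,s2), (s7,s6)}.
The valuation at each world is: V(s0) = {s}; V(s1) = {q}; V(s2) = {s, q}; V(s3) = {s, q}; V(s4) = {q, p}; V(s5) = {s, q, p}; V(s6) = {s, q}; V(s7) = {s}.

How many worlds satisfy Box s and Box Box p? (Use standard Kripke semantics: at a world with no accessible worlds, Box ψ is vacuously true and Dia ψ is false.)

2

Let φ = Box s and Box Box p. Evaluate φ at each world:
  s0 (successors {s0, s2, s3, s6, s7}): φ is false.
  s1 (successors ∅): φ is true.
  s2 (successors {s2, s3, s4, s6}): φ is false.
  s3 (successors {s0, s1, s2}): φ is false.
  s4 (successors {s0, s1, s5}): φ is false.
  s5 (successors {s1, s3, s6, s7}): φ is false.
  s6 (successors ∅): φ is true.
  s7 (successors {s0, s1, s2, s6}): φ is false.
For instance, at s0:
  At s0: Box s is true, Box Box p is false, so Box s and Box Box p is false.
    At s0: Box s requires s at every successor {s0, s2, s3, s6, s7}.
      At s0: s is true.
      At s2: s is true.
      At s3: s is true.
      At s6: s is true.
      At s7: s is true.
    So Box s is true at s0.
    At s0: Box Box p requires Box p at every successor {s0, s2, s3, s6, s7}.
      Box p fails at s0, so Box Box p is false at s0.
Satisfying worlds: {s1, s6}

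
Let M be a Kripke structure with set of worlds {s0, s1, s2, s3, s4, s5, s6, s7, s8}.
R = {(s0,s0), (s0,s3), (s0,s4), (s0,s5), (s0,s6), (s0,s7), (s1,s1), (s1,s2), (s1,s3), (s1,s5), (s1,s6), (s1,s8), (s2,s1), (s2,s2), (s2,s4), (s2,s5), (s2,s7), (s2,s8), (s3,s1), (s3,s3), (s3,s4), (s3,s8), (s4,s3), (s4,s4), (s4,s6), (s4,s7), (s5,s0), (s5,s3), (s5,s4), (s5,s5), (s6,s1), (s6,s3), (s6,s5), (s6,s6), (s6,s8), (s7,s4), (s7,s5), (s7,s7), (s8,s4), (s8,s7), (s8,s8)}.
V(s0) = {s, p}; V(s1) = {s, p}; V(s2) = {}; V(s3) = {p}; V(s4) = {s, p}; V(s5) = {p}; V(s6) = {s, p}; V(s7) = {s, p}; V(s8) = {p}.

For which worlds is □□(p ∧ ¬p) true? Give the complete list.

Let φ = □□(p ∧ ¬p). Evaluate φ at each world:
  s0 (successors {s0, s3, s4, s5, s6, s7}): φ is false.
  s1 (successors {s1, s2, s3, s5, s6, s8}): φ is false.
  s2 (successors {s1, s2, s4, s5, s7, s8}): φ is false.
  s3 (successors {s1, s3, s4, s8}): φ is false.
  s4 (successors {s3, s4, s6, s7}): φ is false.
  s5 (successors {s0, s3, s4, s5}): φ is false.
  s6 (successors {s1, s3, s5, s6, s8}): φ is false.
  s7 (successors {s4, s5, s7}): φ is false.
  s8 (successors {s4, s7, s8}): φ is false.
For instance, at s5:
  At s5: □□(p ∧ ¬p) requires □(p ∧ ¬p) at every successor {s0, s3, s4, s5}.
    □(p ∧ ¬p) fails at s0, so □□(p ∧ ¬p) is false at s5.
      At s0: □(p ∧ ¬p) requires p ∧ ¬p at every successor {s0, s3, s4, s5, s6, s7}.
        p ∧ ¬p fails at s0, so □(p ∧ ¬p) is false at s0.
Satisfying worlds: none.

none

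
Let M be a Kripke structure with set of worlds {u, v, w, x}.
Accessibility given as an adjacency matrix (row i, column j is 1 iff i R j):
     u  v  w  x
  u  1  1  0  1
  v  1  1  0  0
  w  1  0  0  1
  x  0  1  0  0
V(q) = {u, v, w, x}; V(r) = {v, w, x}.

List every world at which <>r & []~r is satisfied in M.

Recall that []ψ holds at a world iff ψ holds at every accessible world, and <>ψ holds iff ψ holds at some accessible world.
Let φ = <>r & []~r. Evaluate φ at each world:
  u (successors {u, v, x}): φ is false.
  v (successors {u, v}): φ is false.
  w (successors {u, x}): φ is false.
  x (successors {v}): φ is false.
For instance, at x:
  At x: <>r is true, []~r is false, so <>r & []~r is false.
    At x: <>r requires r at some successor in {v}.
      r holds at v, so <>r is true at x.
    At x: []~r requires ~r at every successor {v}.
      ~r fails at v, so []~r is false at x.
Satisfying worlds: none.

none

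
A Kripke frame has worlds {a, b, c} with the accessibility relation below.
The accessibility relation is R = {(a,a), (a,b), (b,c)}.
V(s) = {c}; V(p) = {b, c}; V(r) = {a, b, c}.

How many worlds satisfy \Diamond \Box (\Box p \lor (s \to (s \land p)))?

Let φ = \Diamond \Box (\Box p \lor (s \to (s \land p))). Evaluate φ at each world:
  a (successors {a, b}): φ is true.
  b (successors {c}): φ is true.
  c (successors ∅): φ is false.
For instance, at a:
  At a: \Diamond \Box (\Box p \lor (s \to (s \land p))) requires \Box (\Box p \lor (s \to (s \land p))) at some successor in {a, b}.
    \Box (\Box p \lor (s \to (s \land p))) holds at a, so \Diamond \Box (\Box p \lor (s \to (s \land p))) is true at a.
      At a: \Box (\Box p \lor (s \to (s \land p))) requires \Box p \lor (s \to (s \land p)) at every successor {a, b}.
        At a: \Box p \lor (s \to (s \land p)) is true.
        At b: \Box p \lor (s \to (s \land p)) is true.
      So \Box (\Box p \lor (s \to (s \land p))) is true at a.
Satisfying worlds: {a, b}

2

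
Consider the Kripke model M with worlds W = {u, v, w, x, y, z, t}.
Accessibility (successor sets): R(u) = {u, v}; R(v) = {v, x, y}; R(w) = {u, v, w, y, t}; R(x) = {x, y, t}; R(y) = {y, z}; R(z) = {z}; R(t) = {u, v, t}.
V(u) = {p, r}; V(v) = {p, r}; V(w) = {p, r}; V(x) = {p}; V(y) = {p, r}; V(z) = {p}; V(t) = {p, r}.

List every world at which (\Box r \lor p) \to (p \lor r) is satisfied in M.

Let φ = (\Box r \lor p) \to (p \lor r). Evaluate φ at each world:
  u (successors {u, v}): φ is true.
  v (successors {v, x, y}): φ is true.
  w (successors {u, v, w, y, t}): φ is true.
  x (successors {x, y, t}): φ is true.
  y (successors {y, z}): φ is true.
  z (successors {z}): φ is true.
  t (successors {u, v, t}): φ is true.
For instance, at w:
  At w: \Box r \lor p is true, p \lor r is true, so (\Box r \lor p) \to (p \lor r) is true.
    At w: \Box r is true, p is true, so \Box r \lor p is true.
      At w: \Box r requires r at every successor {u, v, w, y, t}.
        At u: r is true.
        At v: r is true.
        At w: r is true.
        At y: r is true.
        At t: r is true.
      So \Box r is true at w.
Satisfying worlds: {u, v, w, x, y, z, t}

u, v, w, x, y, z, t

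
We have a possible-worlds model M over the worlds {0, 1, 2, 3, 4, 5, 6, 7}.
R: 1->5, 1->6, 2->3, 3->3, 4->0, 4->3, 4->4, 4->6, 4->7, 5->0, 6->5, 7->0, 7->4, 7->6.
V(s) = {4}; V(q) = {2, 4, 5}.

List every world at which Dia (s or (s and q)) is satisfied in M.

4, 7

Let φ = Dia (s or (s and q)). Evaluate φ at each world:
  0 (successors ∅): φ is false.
  1 (successors {5, 6}): φ is false.
  2 (successors {3}): φ is false.
  3 (successors {3}): φ is false.
  4 (successors {0, 3, 4, 6, 7}): φ is true.
  5 (successors {0}): φ is false.
  6 (successors {5}): φ is false.
  7 (successors {0, 4, 6}): φ is true.
For instance, at 5:
  At 5: Dia (s or (s and q)) requires s or (s and q) at some successor in {0}.
    At 0: s or (s and q) is false.
  So Dia (s or (s and q)) is false at 5.
Satisfying worlds: {4, 7}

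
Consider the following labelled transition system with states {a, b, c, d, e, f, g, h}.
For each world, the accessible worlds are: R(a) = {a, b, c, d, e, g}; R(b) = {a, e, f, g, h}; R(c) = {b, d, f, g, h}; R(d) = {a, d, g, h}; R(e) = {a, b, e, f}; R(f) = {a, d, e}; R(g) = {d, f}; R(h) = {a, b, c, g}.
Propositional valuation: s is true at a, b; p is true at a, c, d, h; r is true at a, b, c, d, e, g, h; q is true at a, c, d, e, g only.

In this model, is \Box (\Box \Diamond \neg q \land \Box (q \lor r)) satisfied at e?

No

Recall that \Box ψ holds at a world iff ψ holds at every accessible world, and \Diamond ψ holds iff ψ holds at some accessible world.
At e: \Box (\Box \Diamond \neg q \land \Box (q \lor r)) requires \Box \Diamond \neg q \land \Box (q \lor r) at every successor {a, b, e, f}.
  \Box \Diamond \neg q \land \Box (q \lor r) fails at b, so \Box (\Box \Diamond \neg q \land \Box (q \lor r)) is false at e.
    At b: \Box \Diamond \neg q is false, \Box (q \lor r) is false, so \Box \Diamond \neg q \land \Box (q \lor r) is false.
      At b: \Box \Diamond \neg q requires \Diamond \neg q at every successor {a, e, f, g, h}.
        \Diamond \neg q fails at f, so \Box \Diamond \neg q is false at b.
      At b: \Box (q \lor r) requires q \lor r at every successor {a, e, f, g, h}.
        q \lor r fails at f, so \Box (q \lor r) is false at b.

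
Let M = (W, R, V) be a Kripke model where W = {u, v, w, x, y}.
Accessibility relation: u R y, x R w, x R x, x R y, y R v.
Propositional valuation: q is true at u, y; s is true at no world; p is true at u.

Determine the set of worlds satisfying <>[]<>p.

x, y

Let φ = <>[]<>p. Evaluate φ at each world:
  u (successors {y}): φ is false.
  v (successors ∅): φ is false.
  w (successors ∅): φ is false.
  x (successors {w, x, y}): φ is true.
  y (successors {v}): φ is true.
For instance, at u:
  At u: <>[]<>p requires []<>p at some successor in {y}.
    At y: []<>p is false.
  So <>[]<>p is false at u.
Satisfying worlds: {x, y}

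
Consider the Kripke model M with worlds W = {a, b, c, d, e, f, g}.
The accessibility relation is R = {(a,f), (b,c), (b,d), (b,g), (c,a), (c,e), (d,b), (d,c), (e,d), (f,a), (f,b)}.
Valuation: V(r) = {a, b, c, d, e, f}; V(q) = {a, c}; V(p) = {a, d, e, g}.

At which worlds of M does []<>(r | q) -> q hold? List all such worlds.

a, b, c

Let φ = []<>(r | q) -> q. Evaluate φ at each world:
  a (successors {f}): φ is true.
  b (successors {c, d, g}): φ is true.
  c (successors {a, e}): φ is true.
  d (successors {b, c}): φ is false.
  e (successors {d}): φ is false.
  f (successors {a, b}): φ is false.
  g (successors ∅): φ is false.
For instance, at f:
  At f: []<>(r | q) is true, q is false, so []<>(r | q) -> q is false.
    At f: []<>(r | q) requires <>(r | q) at every successor {a, b}.
      At a: <>(r | q) is true.
      At b: <>(r | q) is true.
    So []<>(r | q) is true at f.
Satisfying worlds: {a, b, c}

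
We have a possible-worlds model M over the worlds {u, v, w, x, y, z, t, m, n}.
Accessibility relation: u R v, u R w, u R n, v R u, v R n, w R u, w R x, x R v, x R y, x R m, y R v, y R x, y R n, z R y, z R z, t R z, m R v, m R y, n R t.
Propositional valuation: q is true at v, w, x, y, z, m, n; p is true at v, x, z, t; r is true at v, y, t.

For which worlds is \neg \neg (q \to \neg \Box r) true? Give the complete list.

u, v, w, x, y, z, t

Let φ = \neg \neg (q \to \neg \Box r). Evaluate φ at each world:
  u (successors {v, w, n}): φ is true.
  v (successors {u, n}): φ is true.
  w (successors {u, x}): φ is true.
  x (successors {v, y, m}): φ is true.
  y (successors {v, x, n}): φ is true.
  z (successors {y, z}): φ is true.
  t (successors {z}): φ is true.
  m (successors {v, y}): φ is false.
  n (successors {t}): φ is false.
For instance, at m:
  At m: \neg (q \to \neg \Box r) is true, so \neg \neg (q \to \neg \Box r) is false.
    At m: q \to \neg \Box r is false, so \neg (q \to \neg \Box r) is true.
      At m: q is true, \neg \Box r is false, so q \to \neg \Box r is false.
Satisfying worlds: {u, v, w, x, y, z, t}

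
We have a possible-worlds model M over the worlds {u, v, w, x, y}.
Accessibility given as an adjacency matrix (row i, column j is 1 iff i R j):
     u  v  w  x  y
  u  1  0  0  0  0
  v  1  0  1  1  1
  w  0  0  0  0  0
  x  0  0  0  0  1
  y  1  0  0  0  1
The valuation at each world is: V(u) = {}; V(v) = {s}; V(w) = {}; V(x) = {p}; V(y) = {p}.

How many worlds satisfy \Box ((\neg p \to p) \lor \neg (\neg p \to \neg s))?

2

Let φ = \Box ((\neg p \to p) \lor \neg (\neg p \to \neg s)). Evaluate φ at each world:
  u (successors {u}): φ is false.
  v (successors {u, w, x, y}): φ is false.
  w (successors ∅): φ is true.
  x (successors {y}): φ is true.
  y (successors {u, y}): φ is false.
For instance, at v:
  At v: \Box ((\neg p \to p) \lor \neg (\neg p \to \neg s)) requires (\neg p \to p) \lor \neg (\neg p \to \neg s) at every successor {u, w, x, y}.
    (\neg p \to p) \lor \neg (\neg p \to \neg s) fails at u, so \Box ((\neg p \to p) \lor \neg (\neg p \to \neg s)) is false at v.
Satisfying worlds: {w, x}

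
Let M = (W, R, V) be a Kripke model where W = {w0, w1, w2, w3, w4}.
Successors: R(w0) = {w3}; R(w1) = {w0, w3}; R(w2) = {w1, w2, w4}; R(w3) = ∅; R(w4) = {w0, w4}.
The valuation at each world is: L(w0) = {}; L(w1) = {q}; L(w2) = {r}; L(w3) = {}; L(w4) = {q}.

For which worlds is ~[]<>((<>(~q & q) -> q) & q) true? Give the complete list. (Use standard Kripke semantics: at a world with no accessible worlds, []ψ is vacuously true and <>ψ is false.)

w0, w1, w2, w4

Let φ = ~[]<>((<>(~q & q) -> q) & q). Evaluate φ at each world:
  w0 (successors {w3}): φ is true.
  w1 (successors {w0, w3}): φ is true.
  w2 (successors {w1, w2, w4}): φ is true.
  w3 (successors ∅): φ is false.
  w4 (successors {w0, w4}): φ is true.
For instance, at w1:
  At w1: []<>((<>(~q & q) -> q) & q) is false, so ~[]<>((<>(~q & q) -> q) & q) is true.
    At w1: []<>((<>(~q & q) -> q) & q) requires <>((<>(~q & q) -> q) & q) at every successor {w0, w3}.
      <>((<>(~q & q) -> q) & q) fails at w0, so []<>((<>(~q & q) -> q) & q) is false at w1.
Satisfying worlds: {w0, w1, w2, w4}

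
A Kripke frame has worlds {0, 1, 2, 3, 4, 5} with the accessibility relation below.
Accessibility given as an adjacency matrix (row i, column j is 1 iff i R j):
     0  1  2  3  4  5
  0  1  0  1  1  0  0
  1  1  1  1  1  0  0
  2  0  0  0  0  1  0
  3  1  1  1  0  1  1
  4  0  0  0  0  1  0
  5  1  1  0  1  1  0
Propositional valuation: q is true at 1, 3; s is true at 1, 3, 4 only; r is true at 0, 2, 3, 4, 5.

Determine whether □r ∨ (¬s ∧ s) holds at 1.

No

At 1: □r is false, ¬s ∧ s is false, so □r ∨ (¬s ∧ s) is false.
  At 1: □r requires r at every successor {0, 1, 2, 3}.
    r fails at 1, so □r is false at 1.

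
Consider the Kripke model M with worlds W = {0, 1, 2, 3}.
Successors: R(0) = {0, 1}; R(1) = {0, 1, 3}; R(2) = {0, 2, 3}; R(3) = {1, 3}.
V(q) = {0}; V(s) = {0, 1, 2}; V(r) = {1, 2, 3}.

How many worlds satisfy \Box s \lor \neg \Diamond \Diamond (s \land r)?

Recall that \Box ψ holds at a world iff ψ holds at every accessible world, and \Diamond ψ holds iff ψ holds at some accessible world.
Let φ = \Box s \lor \neg \Diamond \Diamond (s \land r). Evaluate φ at each world:
  0 (successors {0, 1}): φ is true.
  1 (successors {0, 1, 3}): φ is false.
  2 (successors {0, 2, 3}): φ is false.
  3 (successors {1, 3}): φ is false.
For instance, at 3:
  At 3: \Box s is false, \neg \Diamond \Diamond (s \land r) is false, so \Box s \lor \neg \Diamond \Diamond (s \land r) is false.
    At 3: \Box s requires s at every successor {1, 3}.
      s fails at 3, so \Box s is false at 3.
    At 3: \Diamond \Diamond (s \land r) is true, so \neg \Diamond \Diamond (s \land r) is false.
      At 3: \Diamond \Diamond (s \land r) requires \Diamond (s \land r) at some successor in {1, 3}.
        \Diamond (s \land r) holds at 1, so \Diamond \Diamond (s \land r) is true at 3.
Satisfying worlds: {0}

1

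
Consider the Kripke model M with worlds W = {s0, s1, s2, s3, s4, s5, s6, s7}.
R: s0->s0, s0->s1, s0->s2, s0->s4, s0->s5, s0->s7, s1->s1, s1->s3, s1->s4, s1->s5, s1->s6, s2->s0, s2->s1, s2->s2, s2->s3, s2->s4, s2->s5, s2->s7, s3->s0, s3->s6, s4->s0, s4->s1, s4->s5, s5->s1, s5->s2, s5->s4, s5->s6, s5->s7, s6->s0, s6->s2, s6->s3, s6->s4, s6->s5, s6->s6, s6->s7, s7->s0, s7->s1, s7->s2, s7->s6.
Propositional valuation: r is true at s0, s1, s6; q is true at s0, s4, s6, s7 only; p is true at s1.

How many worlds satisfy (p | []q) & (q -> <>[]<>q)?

2

Let φ = (p | []q) & (q -> <>[]<>q). Evaluate φ at each world:
  s0 (successors {s0, s1, s2, s4, s5, s7}): φ is false.
  s1 (successors {s1, s3, s4, s5, s6}): φ is true.
  s2 (successors {s0, s1, s2, s3, s4, s5, s7}): φ is false.
  s3 (successors {s0, s6}): φ is true.
  s4 (successors {s0, s1, s5}): φ is false.
  s5 (successors {s1, s2, s4, s6, s7}): φ is false.
  s6 (successors {s0, s2, s3, s4, s5, s6, s7}): φ is false.
  s7 (successors {s0, s1, s2, s6}): φ is false.
For instance, at s6:
  At s6: p | []q is false, q -> <>[]<>q is true, so (p | []q) & (q -> <>[]<>q) is false.
    At s6: p is false, []q is false, so p | []q is false.
      At s6: []q requires q at every successor {s0, s2, s3, s4, s5, s6, s7}.
        q fails at s2, so []q is false at s6.
    At s6: q is true, <>[]<>q is true, so q -> <>[]<>q is true.
      At s6: <>[]<>q requires []<>q at some successor in {s0, s2, s3, s4, s5, s6, s7}.
        []<>q holds at s0, so <>[]<>q is true at s6.
Satisfying worlds: {s1, s3}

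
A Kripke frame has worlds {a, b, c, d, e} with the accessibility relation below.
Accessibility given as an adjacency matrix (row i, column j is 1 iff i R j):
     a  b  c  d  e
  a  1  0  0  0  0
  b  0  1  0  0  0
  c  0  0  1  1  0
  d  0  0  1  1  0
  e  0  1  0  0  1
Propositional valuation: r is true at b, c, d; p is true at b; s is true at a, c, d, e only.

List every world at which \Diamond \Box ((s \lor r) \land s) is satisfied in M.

Let φ = \Diamond \Box ((s \lor r) \land s). Evaluate φ at each world:
  a (successors {a}): φ is true.
  b (successors {b}): φ is false.
  c (successors {c, d}): φ is true.
  d (successors {c, d}): φ is true.
  e (successors {b, e}): φ is false.
For instance, at a:
  At a: \Diamond \Box ((s \lor r) \land s) requires \Box ((s \lor r) \land s) at some successor in {a}.
    \Box ((s \lor r) \land s) holds at a, so \Diamond \Box ((s \lor r) \land s) is true at a.
      At a: \Box ((s \lor r) \land s) requires (s \lor r) \land s at every successor {a}.
        At a: (s \lor r) \land s is true.
      So \Box ((s \lor r) \land s) is true at a.
Satisfying worlds: {a, c, d}

a, c, d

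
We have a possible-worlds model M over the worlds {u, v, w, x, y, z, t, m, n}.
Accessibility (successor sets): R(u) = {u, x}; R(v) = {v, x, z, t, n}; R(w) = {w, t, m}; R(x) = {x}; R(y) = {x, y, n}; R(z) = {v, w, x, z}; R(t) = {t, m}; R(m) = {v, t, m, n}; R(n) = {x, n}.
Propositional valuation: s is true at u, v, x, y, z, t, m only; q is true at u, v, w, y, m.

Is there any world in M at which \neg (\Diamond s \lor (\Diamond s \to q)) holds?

Recall that \Diamond ψ holds at a world iff ψ holds at some accessible world.
Let φ = \neg (\Diamond s \lor (\Diamond s \to q)). Evaluate φ at each world:
  u (successors {u, x}): φ is false.
  v (successors {v, x, z, t, n}): φ is false.
  w (successors {w, t, m}): φ is false.
  x (successors {x}): φ is false.
  y (successors {x, y, n}): φ is false.
  z (successors {v, w, x, z}): φ is false.
  t (successors {t, m}): φ is false.
  m (successors {v, t, m, n}): φ is false.
  n (successors {x, n}): φ is false.
For instance, at v:
  At v: \Diamond s \lor (\Diamond s \to q) is true, so \neg (\Diamond s \lor (\Diamond s \to q)) is false.
    At v: \Diamond s is true, \Diamond s \to q is true, so \Diamond s \lor (\Diamond s \to q) is true.
      At v: \Diamond s requires s at some successor in {v, x, z, t, n}.
        s holds at v, so \Diamond s is true at v.
      At v: \Diamond s is true, q is true, so \Diamond s \to q is true.

No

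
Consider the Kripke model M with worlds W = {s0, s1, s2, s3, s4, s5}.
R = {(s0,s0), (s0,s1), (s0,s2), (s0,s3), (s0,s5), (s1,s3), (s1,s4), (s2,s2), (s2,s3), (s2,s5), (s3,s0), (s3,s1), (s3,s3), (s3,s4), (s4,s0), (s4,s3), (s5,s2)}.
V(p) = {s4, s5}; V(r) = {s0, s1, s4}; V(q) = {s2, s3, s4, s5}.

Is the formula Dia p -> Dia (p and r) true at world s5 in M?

Yes

At s5: Dia p is false, Dia (p and r) is false, so Dia p -> Dia (p and r) is true.
  At s5: Dia p requires p at some successor in {s2}.
    At s2: p is false.
  So Dia p is false at s5.
  At s5: Dia (p and r) requires p and r at some successor in {s2}.
    At s2: p and r is false.
  So Dia (p and r) is false at s5.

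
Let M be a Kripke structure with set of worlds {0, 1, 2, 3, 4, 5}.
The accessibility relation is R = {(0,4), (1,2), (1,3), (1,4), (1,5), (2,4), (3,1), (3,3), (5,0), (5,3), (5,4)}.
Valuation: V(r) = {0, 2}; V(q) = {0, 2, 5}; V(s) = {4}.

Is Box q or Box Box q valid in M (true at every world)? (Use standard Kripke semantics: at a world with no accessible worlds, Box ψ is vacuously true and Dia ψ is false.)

No

Let φ = Box q or Box Box q. Evaluate φ at each world:
  0 (successors {4}): φ is true.
  1 (successors {2, 3, 4, 5}): φ is false.
  2 (successors {4}): φ is true.
  3 (successors {1, 3}): φ is false.
  4 (successors ∅): φ is true.
  5 (successors {0, 3, 4}): φ is false.
Detail at 1 (counterexample):
  At 1: Box q is false, Box Box q is false, so Box q or Box Box q is false.
    At 1: Box q requires q at every successor {2, 3, 4, 5}.
      q fails at 3, so Box q is false at 1.
    At 1: Box Box q requires Box q at every successor {2, 3, 4, 5}.
      Box q fails at 2, so Box Box q is false at 1.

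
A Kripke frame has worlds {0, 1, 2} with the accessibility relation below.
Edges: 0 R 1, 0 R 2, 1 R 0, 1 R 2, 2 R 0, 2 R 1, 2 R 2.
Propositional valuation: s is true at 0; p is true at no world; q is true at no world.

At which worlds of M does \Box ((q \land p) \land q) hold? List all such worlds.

Let φ = \Box ((q \land p) \land q). Evaluate φ at each world:
  0 (successors {1, 2}): φ is false.
  1 (successors {0, 2}): φ is false.
  2 (successors {0, 1, 2}): φ is false.
For instance, at 0:
  At 0: \Box ((q \land p) \land q) requires (q \land p) \land q at every successor {1, 2}.
    (q \land p) \land q fails at 1, so \Box ((q \land p) \land q) is false at 0.
Satisfying worlds: none.

none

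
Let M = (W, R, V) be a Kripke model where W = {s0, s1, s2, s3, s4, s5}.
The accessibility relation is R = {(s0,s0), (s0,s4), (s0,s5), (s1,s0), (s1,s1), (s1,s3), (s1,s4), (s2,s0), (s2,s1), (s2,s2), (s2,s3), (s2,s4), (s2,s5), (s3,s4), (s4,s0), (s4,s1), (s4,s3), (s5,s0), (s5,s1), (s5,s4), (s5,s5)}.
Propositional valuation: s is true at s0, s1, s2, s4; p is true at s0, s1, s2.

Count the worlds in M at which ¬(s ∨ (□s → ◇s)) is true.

0

Let φ = ¬(s ∨ (□s → ◇s)). Evaluate φ at each world:
  s0 (successors {s0, s4, s5}): φ is false.
  s1 (successors {s0, s1, s3, s4}): φ is false.
  s2 (successors {s0, s1, s2, s3, s4, s5}): φ is false.
  s3 (successors {s4}): φ is false.
  s4 (successors {s0, s1, s3}): φ is false.
  s5 (successors {s0, s1, s4, s5}): φ is false.
For instance, at s5:
  At s5: s ∨ (□s → ◇s) is true, so ¬(s ∨ (□s → ◇s)) is false.
    At s5: s is false, □s → ◇s is true, so s ∨ (□s → ◇s) is true.
      At s5: □s is false, ◇s is true, so □s → ◇s is true.
Satisfying worlds: none.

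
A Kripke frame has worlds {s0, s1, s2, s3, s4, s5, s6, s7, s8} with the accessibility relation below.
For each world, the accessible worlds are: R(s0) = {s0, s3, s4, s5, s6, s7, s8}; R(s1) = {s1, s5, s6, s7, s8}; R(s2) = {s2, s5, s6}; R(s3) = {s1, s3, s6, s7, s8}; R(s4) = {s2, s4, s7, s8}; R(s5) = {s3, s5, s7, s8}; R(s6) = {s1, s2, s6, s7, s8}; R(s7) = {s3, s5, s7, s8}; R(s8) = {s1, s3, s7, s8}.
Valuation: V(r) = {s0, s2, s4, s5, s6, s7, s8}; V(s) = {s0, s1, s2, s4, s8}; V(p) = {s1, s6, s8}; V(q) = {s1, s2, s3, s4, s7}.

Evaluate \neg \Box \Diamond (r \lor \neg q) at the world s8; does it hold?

No

Recall that \Box ψ holds at a world iff ψ holds at every accessible world, and \Diamond ψ holds iff ψ holds at some accessible world.
At s8: \Box \Diamond (r \lor \neg q) is true, so \neg \Box \Diamond (r \lor \neg q) is false.
  At s8: \Box \Diamond (r \lor \neg q) requires \Diamond (r \lor \neg q) at every successor {s1, s3, s7, s8}.
    At s1: \Diamond (r \lor \neg q) is true.
    At s3: \Diamond (r \lor \neg q) is true.
    At s7: \Diamond (r \lor \neg q) is true.
    At s8: \Diamond (r \lor \neg q) is true.
  So \Box \Diamond (r \lor \neg q) is true at s8.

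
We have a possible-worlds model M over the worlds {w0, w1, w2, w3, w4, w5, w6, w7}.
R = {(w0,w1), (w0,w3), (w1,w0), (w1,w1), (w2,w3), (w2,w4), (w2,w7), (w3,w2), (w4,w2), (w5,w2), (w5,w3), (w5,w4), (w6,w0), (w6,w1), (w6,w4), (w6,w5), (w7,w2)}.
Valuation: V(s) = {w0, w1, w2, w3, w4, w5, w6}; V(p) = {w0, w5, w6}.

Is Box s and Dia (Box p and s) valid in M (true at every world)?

No

Let φ = Box s and Dia (Box p and s). Evaluate φ at each world:
  w0 (successors {w1, w3}): φ is false.
  w1 (successors {w0, w1}): φ is false.
  w2 (successors {w3, w4, w7}): φ is false.
  w3 (successors {w2}): φ is false.
  w4 (successors {w2}): φ is false.
  w5 (successors {w2, w3, w4}): φ is false.
  w6 (successors {w0, w1, w4, w5}): φ is false.
  w7 (successors {w2}): φ is false.
Detail at w0 (counterexample):
  At w0: Box s is true, Dia (Box p and s) is false, so Box s and Dia (Box p and s) is false.
    At w0: Box s requires s at every successor {w1, w3}.
      At w1: s is true.
      At w3: s is true.
    So Box s is true at w0.
    At w0: Dia (Box p and s) requires Box p and s at some successor in {w1, w3}.
      At w1: Box p and s is false.
      At w3: Box p and s is false.
    So Dia (Box p and s) is false at w0.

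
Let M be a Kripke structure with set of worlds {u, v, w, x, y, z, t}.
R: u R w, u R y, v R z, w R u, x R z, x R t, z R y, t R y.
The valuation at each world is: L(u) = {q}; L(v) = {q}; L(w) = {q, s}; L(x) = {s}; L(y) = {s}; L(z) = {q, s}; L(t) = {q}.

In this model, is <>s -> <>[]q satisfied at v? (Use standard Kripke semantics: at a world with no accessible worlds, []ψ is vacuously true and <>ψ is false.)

No

At v: <>s is true, <>[]q is false, so <>s -> <>[]q is false.
  At v: <>s requires s at some successor in {z}.
    s holds at z, so <>s is true at v.
  At v: <>[]q requires []q at some successor in {z}.
    At z: []q is false.
  So <>[]q is false at v.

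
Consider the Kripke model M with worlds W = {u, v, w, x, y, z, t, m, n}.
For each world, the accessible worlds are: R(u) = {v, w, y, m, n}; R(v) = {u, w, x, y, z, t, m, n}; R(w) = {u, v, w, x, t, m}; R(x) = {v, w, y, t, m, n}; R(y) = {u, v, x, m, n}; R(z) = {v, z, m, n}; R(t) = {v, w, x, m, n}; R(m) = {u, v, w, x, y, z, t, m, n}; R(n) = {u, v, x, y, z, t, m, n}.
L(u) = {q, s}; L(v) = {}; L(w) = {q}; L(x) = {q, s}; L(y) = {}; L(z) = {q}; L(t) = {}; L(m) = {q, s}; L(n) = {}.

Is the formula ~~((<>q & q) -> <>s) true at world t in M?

Yes

Recall that <>ψ holds at a world iff ψ holds at some accessible world.
At t: ~((<>q & q) -> <>s) is false, so ~~((<>q & q) -> <>s) is true.
  At t: (<>q & q) -> <>s is true, so ~((<>q & q) -> <>s) is false.
    At t: <>q & q is false, <>s is true, so (<>q & q) -> <>s is true.
      At t: <>q is true, q is false, so <>q & q is false.
      At t: <>s requires s at some successor in {v, w, x, m, n}.
        s holds at x, so <>s is true at t.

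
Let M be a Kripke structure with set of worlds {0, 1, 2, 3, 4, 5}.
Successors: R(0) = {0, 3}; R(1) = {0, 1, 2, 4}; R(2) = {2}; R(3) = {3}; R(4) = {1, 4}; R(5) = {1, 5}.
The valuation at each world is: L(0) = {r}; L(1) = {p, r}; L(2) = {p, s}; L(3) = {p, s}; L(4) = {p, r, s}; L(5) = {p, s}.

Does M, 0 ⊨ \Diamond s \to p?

No

At 0: \Diamond s is true, p is false, so \Diamond s \to p is false.
  At 0: \Diamond s requires s at some successor in {0, 3}.
    s holds at 3, so \Diamond s is true at 0.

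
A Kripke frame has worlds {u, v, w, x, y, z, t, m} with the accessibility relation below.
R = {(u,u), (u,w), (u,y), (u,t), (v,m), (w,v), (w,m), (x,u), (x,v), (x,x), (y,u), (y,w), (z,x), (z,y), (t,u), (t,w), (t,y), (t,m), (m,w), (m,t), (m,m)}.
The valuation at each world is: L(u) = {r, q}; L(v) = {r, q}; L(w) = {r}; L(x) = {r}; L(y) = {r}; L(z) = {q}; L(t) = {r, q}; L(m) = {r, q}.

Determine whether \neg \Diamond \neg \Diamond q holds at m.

At m: \Diamond \neg \Diamond q is false, so \neg \Diamond \neg \Diamond q is true.
  At m: \Diamond \neg \Diamond q requires \neg \Diamond q at some successor in {w, t, m}.
    At w: \neg \Diamond q is false.
    At t: \neg \Diamond q is false.
    At m: \neg \Diamond q is false.
  So \Diamond \neg \Diamond q is false at m.

Yes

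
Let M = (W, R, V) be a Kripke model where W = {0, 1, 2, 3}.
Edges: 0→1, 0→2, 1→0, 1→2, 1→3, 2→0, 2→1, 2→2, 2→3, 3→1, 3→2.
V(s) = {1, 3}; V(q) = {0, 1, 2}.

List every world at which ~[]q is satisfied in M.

1, 2

Let φ = ~[]q. Evaluate φ at each world:
  0 (successors {1, 2}): φ is false.
  1 (successors {0, 2, 3}): φ is true.
  2 (successors {0, 1, 2, 3}): φ is true.
  3 (successors {1, 2}): φ is false.
For instance, at 2:
  At 2: []q is false, so ~[]q is true.
    At 2: []q requires q at every successor {0, 1, 2, 3}.
      q fails at 3, so []q is false at 2.
Satisfying worlds: {1, 2}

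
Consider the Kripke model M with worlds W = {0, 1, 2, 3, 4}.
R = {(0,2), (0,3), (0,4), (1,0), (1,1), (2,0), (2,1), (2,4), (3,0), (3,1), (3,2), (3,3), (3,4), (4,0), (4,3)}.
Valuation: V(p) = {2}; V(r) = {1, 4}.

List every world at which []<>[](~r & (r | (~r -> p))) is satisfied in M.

Recall that []ψ holds at a world iff ψ holds at every accessible world, and <>ψ holds iff ψ holds at some accessible world.
Let φ = []<>[](~r & (r | (~r -> p))). Evaluate φ at each world:
  0 (successors {2, 3, 4}): φ is false.
  1 (successors {0, 1}): φ is false.
  2 (successors {0, 1, 4}): φ is false.
  3 (successors {0, 1, 2, 3, 4}): φ is false.
  4 (successors {0, 3}): φ is false.
For instance, at 0:
  At 0: []<>[](~r & (r | (~r -> p))) requires <>[](~r & (r | (~r -> p))) at every successor {2, 3, 4}.
    <>[](~r & (r | (~r -> p))) fails at 2, so []<>[](~r & (r | (~r -> p))) is false at 0.
      At 2: <>[](~r & (r | (~r -> p))) requires [](~r & (r | (~r -> p))) at some successor in {0, 1, 4}.
        At 0: [](~r & (r | (~r -> p))) is false.
        At 1: [](~r & (r | (~r -> p))) is false.
        At 4: [](~r & (r | (~r -> p))) is false.
      So <>[](~r & (r | (~r -> p))) is false at 2.
Satisfying worlds: none.

none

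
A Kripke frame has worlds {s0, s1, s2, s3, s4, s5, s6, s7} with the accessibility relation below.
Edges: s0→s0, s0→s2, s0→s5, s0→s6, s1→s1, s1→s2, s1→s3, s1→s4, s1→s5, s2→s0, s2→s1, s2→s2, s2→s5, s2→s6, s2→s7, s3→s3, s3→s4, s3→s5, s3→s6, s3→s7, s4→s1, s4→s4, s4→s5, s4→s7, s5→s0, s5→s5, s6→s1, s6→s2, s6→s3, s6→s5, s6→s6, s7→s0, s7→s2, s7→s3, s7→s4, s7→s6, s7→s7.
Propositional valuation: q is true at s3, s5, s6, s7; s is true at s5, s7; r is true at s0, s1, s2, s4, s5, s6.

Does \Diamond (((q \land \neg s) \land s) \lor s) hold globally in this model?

Yes

Let φ = \Diamond (((q \land \neg s) \land s) \lor s). Evaluate φ at each world:
  s0 (successors {s0, s2, s5, s6}): φ is true.
  s1 (successors {s1, s2, s3, s4, s5}): φ is true.
  s2 (successors {s0, s1, s2, s5, s6, s7}): φ is true.
  s3 (successors {s3, s4, s5, s6, s7}): φ is true.
  s4 (successors {s1, s4, s5, s7}): φ is true.
  s5 (successors {s0, s5}): φ is true.
  s6 (successors {s1, s2, s3, s5, s6}): φ is true.
  s7 (successors {s0, s2, s3, s4, s6, s7}): φ is true.
For instance, at s0:
  At s0: \Diamond (((q \land \neg s) \land s) \lor s) requires ((q \land \neg s) \land s) \lor s at some successor in {s0, s2, s5, s6}.
    ((q \land \neg s) \land s) \lor s holds at s5, so \Diamond (((q \land \neg s) \land s) \lor s) is true at s0.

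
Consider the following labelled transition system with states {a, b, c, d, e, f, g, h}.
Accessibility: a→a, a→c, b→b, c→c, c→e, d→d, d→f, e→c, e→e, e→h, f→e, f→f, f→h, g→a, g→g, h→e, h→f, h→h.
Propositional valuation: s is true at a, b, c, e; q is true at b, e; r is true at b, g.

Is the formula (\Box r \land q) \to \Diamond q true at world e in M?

Yes

At e: \Box r \land q is false, \Diamond q is true, so (\Box r \land q) \to \Diamond q is true.
  At e: \Box r is false, q is true, so \Box r \land q is false.
    At e: \Box r requires r at every successor {c, e, h}.
      r fails at c, so \Box r is false at e.
  At e: \Diamond q requires q at some successor in {c, e, h}.
    q holds at e, so \Diamond q is true at e.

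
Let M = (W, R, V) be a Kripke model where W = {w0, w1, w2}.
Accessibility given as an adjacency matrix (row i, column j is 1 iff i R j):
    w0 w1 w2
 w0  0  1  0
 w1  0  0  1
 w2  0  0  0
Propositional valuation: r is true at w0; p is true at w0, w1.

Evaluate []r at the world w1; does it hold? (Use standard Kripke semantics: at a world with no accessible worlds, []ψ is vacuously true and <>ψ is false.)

Recall that []ψ holds at a world iff ψ holds at every accessible world, and <>ψ holds iff ψ holds at some accessible world.
At w1: []r requires r at every successor {w2}.
  r fails at w2, so []r is false at w1.

No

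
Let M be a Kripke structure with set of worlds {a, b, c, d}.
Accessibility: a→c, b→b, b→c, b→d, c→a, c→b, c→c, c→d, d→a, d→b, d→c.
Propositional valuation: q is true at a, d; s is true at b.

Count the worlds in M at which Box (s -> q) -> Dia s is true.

Let φ = Box (s -> q) -> Dia s. Evaluate φ at each world:
  a (successors {c}): φ is false.
  b (successors {b, c, d}): φ is true.
  c (successors {a, b, c, d}): φ is true.
  d (successors {a, b, c}): φ is true.
For instance, at a:
  At a: Box (s -> q) is true, Dia s is false, so Box (s -> q) -> Dia s is false.
    At a: Box (s -> q) requires s -> q at every successor {c}.
      At c: s -> q is true.
    So Box (s -> q) is true at a.
    At a: Dia s requires s at some successor in {c}.
      At c: s is false.
    So Dia s is false at a.
Satisfying worlds: {b, c, d}

3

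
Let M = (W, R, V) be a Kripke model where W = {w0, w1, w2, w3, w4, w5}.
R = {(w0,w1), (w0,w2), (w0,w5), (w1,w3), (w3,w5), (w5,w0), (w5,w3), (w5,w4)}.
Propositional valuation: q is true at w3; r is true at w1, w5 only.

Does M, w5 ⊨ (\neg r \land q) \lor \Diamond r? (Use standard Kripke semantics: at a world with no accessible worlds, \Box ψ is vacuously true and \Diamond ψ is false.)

No

Recall that \Diamond ψ holds at a world iff ψ holds at some accessible world.
At w5: \neg r \land q is false, \Diamond r is false, so (\neg r \land q) \lor \Diamond r is false.
  At w5: \Diamond r requires r at some successor in {w0, w3, w4}.
    At w0: r is false.
    At w3: r is false.
    At w4: r is false.
  So \Diamond r is false at w5.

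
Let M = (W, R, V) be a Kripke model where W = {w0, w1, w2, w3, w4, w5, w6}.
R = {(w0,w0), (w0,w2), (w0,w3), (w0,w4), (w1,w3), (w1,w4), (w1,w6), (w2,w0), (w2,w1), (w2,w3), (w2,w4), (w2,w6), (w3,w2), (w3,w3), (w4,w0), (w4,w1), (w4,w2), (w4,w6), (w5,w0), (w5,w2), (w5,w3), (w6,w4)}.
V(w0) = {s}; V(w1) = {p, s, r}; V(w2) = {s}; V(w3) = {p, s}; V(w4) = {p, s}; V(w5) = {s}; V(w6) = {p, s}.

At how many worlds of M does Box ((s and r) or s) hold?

7

Recall that Box ψ holds at a world iff ψ holds at every accessible world, and Dia ψ holds iff ψ holds at some accessible world.
Let φ = Box ((s and r) or s). Evaluate φ at each world:
  w0 (successors {w0, w2, w3, w4}): φ is true.
  w1 (successors {w3, w4, w6}): φ is true.
  w2 (successors {w0, w1, w3, w4, w6}): φ is true.
  w3 (successors {w2, w3}): φ is true.
  w4 (successors {w0, w1, w2, w6}): φ is true.
  w5 (successors {w0, w2, w3}): φ is true.
  w6 (successors {w4}): φ is true.
For instance, at w5:
  At w5: Box ((s and r) or s) requires (s and r) or s at every successor {w0, w2, w3}.
    At w0: (s and r) or s is true.
    At w2: (s and r) or s is true.
    At w3: (s and r) or s is true.
  So Box ((s and r) or s) is true at w5.
Satisfying worlds: {w0, w1, w2, w3, w4, w5, w6}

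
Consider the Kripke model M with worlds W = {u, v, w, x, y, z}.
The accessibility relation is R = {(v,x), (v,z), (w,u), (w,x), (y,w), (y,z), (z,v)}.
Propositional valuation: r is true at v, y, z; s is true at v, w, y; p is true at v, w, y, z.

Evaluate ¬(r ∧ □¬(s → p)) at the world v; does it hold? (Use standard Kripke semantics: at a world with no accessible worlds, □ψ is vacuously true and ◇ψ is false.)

Yes

At v: r ∧ □¬(s → p) is false, so ¬(r ∧ □¬(s → p)) is true.
  At v: r is true, □¬(s → p) is false, so r ∧ □¬(s → p) is false.
    At v: □¬(s → p) requires ¬(s → p) at every successor {x, z}.
      ¬(s → p) fails at x, so □¬(s → p) is false at v.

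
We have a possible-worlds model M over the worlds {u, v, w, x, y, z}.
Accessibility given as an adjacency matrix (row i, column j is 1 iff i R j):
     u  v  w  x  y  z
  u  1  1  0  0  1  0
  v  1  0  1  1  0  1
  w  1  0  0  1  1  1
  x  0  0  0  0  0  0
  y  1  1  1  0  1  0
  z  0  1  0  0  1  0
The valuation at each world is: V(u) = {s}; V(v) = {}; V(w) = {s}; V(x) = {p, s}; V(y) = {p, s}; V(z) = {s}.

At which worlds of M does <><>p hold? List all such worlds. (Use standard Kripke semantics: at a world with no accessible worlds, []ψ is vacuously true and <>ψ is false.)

Let φ = <><>p. Evaluate φ at each world:
  u (successors {u, v, y}): φ is true.
  v (successors {u, w, x, z}): φ is true.
  w (successors {u, x, y, z}): φ is true.
  x (successors ∅): φ is false.
  y (successors {u, v, w, y}): φ is true.
  z (successors {v, y}): φ is true.
For instance, at z:
  At z: <><>p requires <>p at some successor in {v, y}.
    <>p holds at v, so <><>p is true at z.
      At v: <>p requires p at some successor in {u, w, x, z}.
        p holds at x, so <>p is true at v.
Satisfying worlds: {u, v, w, y, z}

u, v, w, y, z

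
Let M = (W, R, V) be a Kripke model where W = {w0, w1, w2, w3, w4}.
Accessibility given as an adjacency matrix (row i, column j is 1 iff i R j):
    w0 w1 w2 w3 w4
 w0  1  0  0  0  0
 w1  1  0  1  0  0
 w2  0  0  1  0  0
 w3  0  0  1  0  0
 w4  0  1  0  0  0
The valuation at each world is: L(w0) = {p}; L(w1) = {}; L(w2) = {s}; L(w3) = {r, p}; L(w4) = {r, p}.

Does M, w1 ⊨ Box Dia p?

No

At w1: Box Dia p requires Dia p at every successor {w0, w2}.
  Dia p fails at w2, so Box Dia p is false at w1.
    At w2: Dia p requires p at some successor in {w2}.
      At w2: p is false.
    So Dia p is false at w2.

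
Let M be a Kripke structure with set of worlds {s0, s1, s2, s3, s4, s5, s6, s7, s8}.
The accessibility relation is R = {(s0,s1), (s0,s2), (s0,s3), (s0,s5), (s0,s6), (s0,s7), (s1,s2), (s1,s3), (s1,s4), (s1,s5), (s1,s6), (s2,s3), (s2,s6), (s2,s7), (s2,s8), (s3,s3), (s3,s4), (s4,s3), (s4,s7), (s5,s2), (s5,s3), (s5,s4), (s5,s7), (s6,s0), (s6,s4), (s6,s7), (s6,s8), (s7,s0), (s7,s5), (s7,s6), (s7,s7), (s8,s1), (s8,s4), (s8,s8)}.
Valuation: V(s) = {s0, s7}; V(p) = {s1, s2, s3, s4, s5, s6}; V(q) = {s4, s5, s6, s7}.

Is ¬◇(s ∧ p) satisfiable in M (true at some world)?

Yes

Let φ = ¬◇(s ∧ p). Evaluate φ at each world:
  s0 (successors {s1, s2, s3, s5, s6, s7}): φ is true.
  s1 (successors {s2, s3, s4, s5, s6}): φ is true.
  s2 (successors {s3, s6, s7, s8}): φ is true.
  s3 (successors {s3, s4}): φ is true.
  s4 (successors {s3, s7}): φ is true.
  s5 (successors {s2, s3, s4, s7}): φ is true.
  s6 (successors {s0, s4, s7, s8}): φ is true.
  s7 (successors {s0, s5, s6, s7}): φ is true.
  s8 (successors {s1, s4, s8}): φ is true.
Detail at s0 (witness):
  At s0: ◇(s ∧ p) is false, so ¬◇(s ∧ p) is true.
    At s0: ◇(s ∧ p) requires s ∧ p at some successor in {s1, s2, s3, s5, s6, s7}.
      At s1: s ∧ p is false.
      At s2: s ∧ p is false.
      At s3: s ∧ p is false.
      At s5: s ∧ p is false.
      At s6: s ∧ p is false.
      At s7: s ∧ p is false.
    So ◇(s ∧ p) is false at s0.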